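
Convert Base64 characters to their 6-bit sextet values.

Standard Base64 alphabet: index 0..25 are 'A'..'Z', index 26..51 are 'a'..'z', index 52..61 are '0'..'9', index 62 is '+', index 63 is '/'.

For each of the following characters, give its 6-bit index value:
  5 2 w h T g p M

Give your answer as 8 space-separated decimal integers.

Answer: 57 54 48 33 19 32 41 12

Derivation:
'5': 0..9 range, 52 + ord('5') − ord('0') = 57
'2': 0..9 range, 52 + ord('2') − ord('0') = 54
'w': a..z range, 26 + ord('w') − ord('a') = 48
'h': a..z range, 26 + ord('h') − ord('a') = 33
'T': A..Z range, ord('T') − ord('A') = 19
'g': a..z range, 26 + ord('g') − ord('a') = 32
'p': a..z range, 26 + ord('p') − ord('a') = 41
'M': A..Z range, ord('M') − ord('A') = 12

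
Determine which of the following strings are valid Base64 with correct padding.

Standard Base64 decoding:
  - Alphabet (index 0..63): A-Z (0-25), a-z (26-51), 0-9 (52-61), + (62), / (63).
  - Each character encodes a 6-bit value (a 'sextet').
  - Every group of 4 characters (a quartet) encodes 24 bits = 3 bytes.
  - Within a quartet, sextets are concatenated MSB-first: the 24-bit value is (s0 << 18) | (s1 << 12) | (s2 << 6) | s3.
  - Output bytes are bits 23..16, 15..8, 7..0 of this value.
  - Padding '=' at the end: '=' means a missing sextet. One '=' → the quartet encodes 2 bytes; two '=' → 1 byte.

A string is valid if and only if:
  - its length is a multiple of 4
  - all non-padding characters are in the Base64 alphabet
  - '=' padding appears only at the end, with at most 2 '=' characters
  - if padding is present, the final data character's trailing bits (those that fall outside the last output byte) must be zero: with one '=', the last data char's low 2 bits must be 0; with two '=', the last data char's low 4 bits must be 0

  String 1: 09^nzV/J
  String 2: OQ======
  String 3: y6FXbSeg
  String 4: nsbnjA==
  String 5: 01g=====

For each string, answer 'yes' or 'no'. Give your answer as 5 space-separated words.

String 1: '09^nzV/J' → invalid (bad char(s): ['^'])
String 2: 'OQ======' → invalid (6 pad chars (max 2))
String 3: 'y6FXbSeg' → valid
String 4: 'nsbnjA==' → valid
String 5: '01g=====' → invalid (5 pad chars (max 2))

Answer: no no yes yes no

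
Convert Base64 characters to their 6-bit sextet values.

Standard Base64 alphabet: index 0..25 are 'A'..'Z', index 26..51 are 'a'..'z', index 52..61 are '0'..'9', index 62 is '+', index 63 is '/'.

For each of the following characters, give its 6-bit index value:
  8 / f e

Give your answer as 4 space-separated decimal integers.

'8': 0..9 range, 52 + ord('8') − ord('0') = 60
'/': index 63
'f': a..z range, 26 + ord('f') − ord('a') = 31
'e': a..z range, 26 + ord('e') − ord('a') = 30

Answer: 60 63 31 30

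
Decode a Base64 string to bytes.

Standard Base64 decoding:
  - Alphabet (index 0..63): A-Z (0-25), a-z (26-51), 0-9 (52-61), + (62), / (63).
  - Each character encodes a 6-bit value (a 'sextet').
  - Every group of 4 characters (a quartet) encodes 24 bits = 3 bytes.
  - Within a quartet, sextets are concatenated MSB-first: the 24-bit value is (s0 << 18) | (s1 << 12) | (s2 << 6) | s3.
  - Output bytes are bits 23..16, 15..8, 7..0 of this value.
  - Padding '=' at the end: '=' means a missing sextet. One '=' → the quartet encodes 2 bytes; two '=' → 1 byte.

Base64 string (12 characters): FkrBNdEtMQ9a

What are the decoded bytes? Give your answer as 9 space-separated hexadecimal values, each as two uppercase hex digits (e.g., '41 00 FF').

After char 0 ('F'=5): chars_in_quartet=1 acc=0x5 bytes_emitted=0
After char 1 ('k'=36): chars_in_quartet=2 acc=0x164 bytes_emitted=0
After char 2 ('r'=43): chars_in_quartet=3 acc=0x592B bytes_emitted=0
After char 3 ('B'=1): chars_in_quartet=4 acc=0x164AC1 -> emit 16 4A C1, reset; bytes_emitted=3
After char 4 ('N'=13): chars_in_quartet=1 acc=0xD bytes_emitted=3
After char 5 ('d'=29): chars_in_quartet=2 acc=0x35D bytes_emitted=3
After char 6 ('E'=4): chars_in_quartet=3 acc=0xD744 bytes_emitted=3
After char 7 ('t'=45): chars_in_quartet=4 acc=0x35D12D -> emit 35 D1 2D, reset; bytes_emitted=6
After char 8 ('M'=12): chars_in_quartet=1 acc=0xC bytes_emitted=6
After char 9 ('Q'=16): chars_in_quartet=2 acc=0x310 bytes_emitted=6
After char 10 ('9'=61): chars_in_quartet=3 acc=0xC43D bytes_emitted=6
After char 11 ('a'=26): chars_in_quartet=4 acc=0x310F5A -> emit 31 0F 5A, reset; bytes_emitted=9

Answer: 16 4A C1 35 D1 2D 31 0F 5A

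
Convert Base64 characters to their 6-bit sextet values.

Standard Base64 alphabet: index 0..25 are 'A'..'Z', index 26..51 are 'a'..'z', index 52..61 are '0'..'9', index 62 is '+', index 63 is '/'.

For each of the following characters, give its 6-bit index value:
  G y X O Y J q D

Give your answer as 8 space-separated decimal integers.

Answer: 6 50 23 14 24 9 42 3

Derivation:
'G': A..Z range, ord('G') − ord('A') = 6
'y': a..z range, 26 + ord('y') − ord('a') = 50
'X': A..Z range, ord('X') − ord('A') = 23
'O': A..Z range, ord('O') − ord('A') = 14
'Y': A..Z range, ord('Y') − ord('A') = 24
'J': A..Z range, ord('J') − ord('A') = 9
'q': a..z range, 26 + ord('q') − ord('a') = 42
'D': A..Z range, ord('D') − ord('A') = 3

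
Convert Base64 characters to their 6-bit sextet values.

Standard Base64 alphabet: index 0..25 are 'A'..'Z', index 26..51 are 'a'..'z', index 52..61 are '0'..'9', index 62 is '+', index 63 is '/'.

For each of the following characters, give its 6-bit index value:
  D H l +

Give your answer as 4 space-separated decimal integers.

Answer: 3 7 37 62

Derivation:
'D': A..Z range, ord('D') − ord('A') = 3
'H': A..Z range, ord('H') − ord('A') = 7
'l': a..z range, 26 + ord('l') − ord('a') = 37
'+': index 62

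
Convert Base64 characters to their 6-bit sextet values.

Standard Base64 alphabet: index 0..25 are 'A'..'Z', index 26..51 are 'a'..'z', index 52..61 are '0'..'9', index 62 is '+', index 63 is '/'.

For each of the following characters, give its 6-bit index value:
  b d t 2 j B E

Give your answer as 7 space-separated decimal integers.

'b': a..z range, 26 + ord('b') − ord('a') = 27
'd': a..z range, 26 + ord('d') − ord('a') = 29
't': a..z range, 26 + ord('t') − ord('a') = 45
'2': 0..9 range, 52 + ord('2') − ord('0') = 54
'j': a..z range, 26 + ord('j') − ord('a') = 35
'B': A..Z range, ord('B') − ord('A') = 1
'E': A..Z range, ord('E') − ord('A') = 4

Answer: 27 29 45 54 35 1 4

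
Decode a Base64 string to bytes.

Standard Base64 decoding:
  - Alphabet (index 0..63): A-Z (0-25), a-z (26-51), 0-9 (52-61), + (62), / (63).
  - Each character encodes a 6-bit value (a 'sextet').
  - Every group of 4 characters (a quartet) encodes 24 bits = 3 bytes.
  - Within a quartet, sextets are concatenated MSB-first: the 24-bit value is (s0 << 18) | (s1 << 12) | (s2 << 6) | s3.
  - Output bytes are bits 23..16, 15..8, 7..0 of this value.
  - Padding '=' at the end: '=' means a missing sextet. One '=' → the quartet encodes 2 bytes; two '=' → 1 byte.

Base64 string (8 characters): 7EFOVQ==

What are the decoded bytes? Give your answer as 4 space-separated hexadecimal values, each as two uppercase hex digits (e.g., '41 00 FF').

After char 0 ('7'=59): chars_in_quartet=1 acc=0x3B bytes_emitted=0
After char 1 ('E'=4): chars_in_quartet=2 acc=0xEC4 bytes_emitted=0
After char 2 ('F'=5): chars_in_quartet=3 acc=0x3B105 bytes_emitted=0
After char 3 ('O'=14): chars_in_quartet=4 acc=0xEC414E -> emit EC 41 4E, reset; bytes_emitted=3
After char 4 ('V'=21): chars_in_quartet=1 acc=0x15 bytes_emitted=3
After char 5 ('Q'=16): chars_in_quartet=2 acc=0x550 bytes_emitted=3
Padding '==': partial quartet acc=0x550 -> emit 55; bytes_emitted=4

Answer: EC 41 4E 55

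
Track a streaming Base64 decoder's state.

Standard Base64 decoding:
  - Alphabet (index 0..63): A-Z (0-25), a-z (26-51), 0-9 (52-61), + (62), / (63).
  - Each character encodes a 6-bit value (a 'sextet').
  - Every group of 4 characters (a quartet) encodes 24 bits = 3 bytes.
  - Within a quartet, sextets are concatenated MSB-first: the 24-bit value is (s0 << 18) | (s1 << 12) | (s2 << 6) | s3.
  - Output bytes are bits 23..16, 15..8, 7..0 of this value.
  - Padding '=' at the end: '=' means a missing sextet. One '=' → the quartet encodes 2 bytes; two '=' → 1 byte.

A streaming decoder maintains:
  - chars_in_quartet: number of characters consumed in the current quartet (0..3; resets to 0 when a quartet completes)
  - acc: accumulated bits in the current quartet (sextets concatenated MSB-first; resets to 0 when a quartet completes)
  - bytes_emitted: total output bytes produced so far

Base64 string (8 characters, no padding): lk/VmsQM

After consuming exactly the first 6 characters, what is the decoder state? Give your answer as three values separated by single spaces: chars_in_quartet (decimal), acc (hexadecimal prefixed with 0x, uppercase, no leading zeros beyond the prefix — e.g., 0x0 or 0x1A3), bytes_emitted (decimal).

Answer: 2 0x9AC 3

Derivation:
After char 0 ('l'=37): chars_in_quartet=1 acc=0x25 bytes_emitted=0
After char 1 ('k'=36): chars_in_quartet=2 acc=0x964 bytes_emitted=0
After char 2 ('/'=63): chars_in_quartet=3 acc=0x2593F bytes_emitted=0
After char 3 ('V'=21): chars_in_quartet=4 acc=0x964FD5 -> emit 96 4F D5, reset; bytes_emitted=3
After char 4 ('m'=38): chars_in_quartet=1 acc=0x26 bytes_emitted=3
After char 5 ('s'=44): chars_in_quartet=2 acc=0x9AC bytes_emitted=3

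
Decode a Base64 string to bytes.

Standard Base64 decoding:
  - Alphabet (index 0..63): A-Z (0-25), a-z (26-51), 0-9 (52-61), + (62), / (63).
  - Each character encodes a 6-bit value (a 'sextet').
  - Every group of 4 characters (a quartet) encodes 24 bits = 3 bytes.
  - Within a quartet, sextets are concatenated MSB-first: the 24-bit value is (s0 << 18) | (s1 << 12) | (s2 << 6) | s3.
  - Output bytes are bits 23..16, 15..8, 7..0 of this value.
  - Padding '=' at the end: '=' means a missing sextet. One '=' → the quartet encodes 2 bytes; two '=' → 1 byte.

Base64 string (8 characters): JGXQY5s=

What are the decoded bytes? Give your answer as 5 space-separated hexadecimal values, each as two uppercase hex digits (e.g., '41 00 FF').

Answer: 24 65 D0 63 9B

Derivation:
After char 0 ('J'=9): chars_in_quartet=1 acc=0x9 bytes_emitted=0
After char 1 ('G'=6): chars_in_quartet=2 acc=0x246 bytes_emitted=0
After char 2 ('X'=23): chars_in_quartet=3 acc=0x9197 bytes_emitted=0
After char 3 ('Q'=16): chars_in_quartet=4 acc=0x2465D0 -> emit 24 65 D0, reset; bytes_emitted=3
After char 4 ('Y'=24): chars_in_quartet=1 acc=0x18 bytes_emitted=3
After char 5 ('5'=57): chars_in_quartet=2 acc=0x639 bytes_emitted=3
After char 6 ('s'=44): chars_in_quartet=3 acc=0x18E6C bytes_emitted=3
Padding '=': partial quartet acc=0x18E6C -> emit 63 9B; bytes_emitted=5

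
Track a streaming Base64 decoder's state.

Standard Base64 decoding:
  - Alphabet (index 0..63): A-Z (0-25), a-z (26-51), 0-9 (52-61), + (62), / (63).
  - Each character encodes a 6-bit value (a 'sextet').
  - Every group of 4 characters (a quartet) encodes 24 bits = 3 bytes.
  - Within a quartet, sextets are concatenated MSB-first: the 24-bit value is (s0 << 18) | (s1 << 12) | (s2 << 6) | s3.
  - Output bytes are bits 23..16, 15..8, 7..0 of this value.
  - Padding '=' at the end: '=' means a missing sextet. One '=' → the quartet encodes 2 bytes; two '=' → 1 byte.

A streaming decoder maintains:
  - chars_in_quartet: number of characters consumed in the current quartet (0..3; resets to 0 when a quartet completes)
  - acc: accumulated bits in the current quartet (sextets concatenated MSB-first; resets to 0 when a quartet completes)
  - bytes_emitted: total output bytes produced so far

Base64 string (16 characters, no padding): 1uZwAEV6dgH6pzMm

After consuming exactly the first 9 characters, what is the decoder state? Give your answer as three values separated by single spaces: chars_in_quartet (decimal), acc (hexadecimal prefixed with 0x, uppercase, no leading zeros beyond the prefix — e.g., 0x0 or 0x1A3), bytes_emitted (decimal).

After char 0 ('1'=53): chars_in_quartet=1 acc=0x35 bytes_emitted=0
After char 1 ('u'=46): chars_in_quartet=2 acc=0xD6E bytes_emitted=0
After char 2 ('Z'=25): chars_in_quartet=3 acc=0x35B99 bytes_emitted=0
After char 3 ('w'=48): chars_in_quartet=4 acc=0xD6E670 -> emit D6 E6 70, reset; bytes_emitted=3
After char 4 ('A'=0): chars_in_quartet=1 acc=0x0 bytes_emitted=3
After char 5 ('E'=4): chars_in_quartet=2 acc=0x4 bytes_emitted=3
After char 6 ('V'=21): chars_in_quartet=3 acc=0x115 bytes_emitted=3
After char 7 ('6'=58): chars_in_quartet=4 acc=0x457A -> emit 00 45 7A, reset; bytes_emitted=6
After char 8 ('d'=29): chars_in_quartet=1 acc=0x1D bytes_emitted=6

Answer: 1 0x1D 6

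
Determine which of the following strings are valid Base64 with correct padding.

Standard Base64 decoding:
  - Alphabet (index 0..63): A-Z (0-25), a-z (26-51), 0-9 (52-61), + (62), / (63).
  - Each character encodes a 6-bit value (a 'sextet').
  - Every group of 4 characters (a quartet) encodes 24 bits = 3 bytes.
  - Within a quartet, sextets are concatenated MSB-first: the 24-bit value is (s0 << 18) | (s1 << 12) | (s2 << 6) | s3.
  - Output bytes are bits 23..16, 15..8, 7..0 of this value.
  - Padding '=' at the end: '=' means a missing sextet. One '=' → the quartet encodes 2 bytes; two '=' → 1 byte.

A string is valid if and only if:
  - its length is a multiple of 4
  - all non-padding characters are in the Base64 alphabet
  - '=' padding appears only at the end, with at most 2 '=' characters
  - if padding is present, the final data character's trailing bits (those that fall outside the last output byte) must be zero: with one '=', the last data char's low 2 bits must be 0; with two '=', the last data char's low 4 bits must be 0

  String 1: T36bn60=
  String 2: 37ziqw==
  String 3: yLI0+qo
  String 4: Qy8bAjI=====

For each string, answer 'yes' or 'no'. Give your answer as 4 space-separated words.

String 1: 'T36bn60=' → valid
String 2: '37ziqw==' → valid
String 3: 'yLI0+qo' → invalid (len=7 not mult of 4)
String 4: 'Qy8bAjI=====' → invalid (5 pad chars (max 2))

Answer: yes yes no no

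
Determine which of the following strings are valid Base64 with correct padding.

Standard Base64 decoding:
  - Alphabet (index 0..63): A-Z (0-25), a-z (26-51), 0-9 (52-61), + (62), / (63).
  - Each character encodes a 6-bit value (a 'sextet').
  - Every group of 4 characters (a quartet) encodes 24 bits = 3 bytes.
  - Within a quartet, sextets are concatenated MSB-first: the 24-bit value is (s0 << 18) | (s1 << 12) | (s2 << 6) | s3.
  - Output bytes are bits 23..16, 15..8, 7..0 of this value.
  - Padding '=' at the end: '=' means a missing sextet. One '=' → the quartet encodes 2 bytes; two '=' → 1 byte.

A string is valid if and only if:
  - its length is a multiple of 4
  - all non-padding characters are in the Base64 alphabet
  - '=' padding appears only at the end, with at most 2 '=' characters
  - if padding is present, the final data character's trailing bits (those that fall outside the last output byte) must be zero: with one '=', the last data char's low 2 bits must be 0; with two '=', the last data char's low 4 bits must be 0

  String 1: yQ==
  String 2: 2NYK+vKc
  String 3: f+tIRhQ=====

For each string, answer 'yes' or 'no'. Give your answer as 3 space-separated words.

Answer: yes yes no

Derivation:
String 1: 'yQ==' → valid
String 2: '2NYK+vKc' → valid
String 3: 'f+tIRhQ=====' → invalid (5 pad chars (max 2))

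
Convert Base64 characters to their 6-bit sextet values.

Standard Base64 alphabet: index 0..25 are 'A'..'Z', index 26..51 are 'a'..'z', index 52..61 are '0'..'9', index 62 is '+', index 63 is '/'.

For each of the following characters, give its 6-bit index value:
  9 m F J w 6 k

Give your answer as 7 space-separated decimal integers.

Answer: 61 38 5 9 48 58 36

Derivation:
'9': 0..9 range, 52 + ord('9') − ord('0') = 61
'm': a..z range, 26 + ord('m') − ord('a') = 38
'F': A..Z range, ord('F') − ord('A') = 5
'J': A..Z range, ord('J') − ord('A') = 9
'w': a..z range, 26 + ord('w') − ord('a') = 48
'6': 0..9 range, 52 + ord('6') − ord('0') = 58
'k': a..z range, 26 + ord('k') − ord('a') = 36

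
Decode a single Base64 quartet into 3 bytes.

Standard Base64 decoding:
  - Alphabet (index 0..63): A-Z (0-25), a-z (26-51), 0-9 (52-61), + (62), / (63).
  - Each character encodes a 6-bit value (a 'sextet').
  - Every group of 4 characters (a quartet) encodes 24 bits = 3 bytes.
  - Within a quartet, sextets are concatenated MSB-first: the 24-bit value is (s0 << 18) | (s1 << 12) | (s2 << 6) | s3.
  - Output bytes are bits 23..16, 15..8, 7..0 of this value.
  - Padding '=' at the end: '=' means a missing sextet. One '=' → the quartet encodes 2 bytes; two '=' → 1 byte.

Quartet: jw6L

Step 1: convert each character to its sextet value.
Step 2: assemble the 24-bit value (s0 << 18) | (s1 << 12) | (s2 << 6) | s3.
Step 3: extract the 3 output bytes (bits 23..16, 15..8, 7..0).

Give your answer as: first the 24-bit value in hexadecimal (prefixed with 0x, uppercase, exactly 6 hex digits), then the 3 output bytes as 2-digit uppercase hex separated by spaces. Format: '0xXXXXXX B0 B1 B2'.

Sextets: j=35, w=48, 6=58, L=11
24-bit: (35<<18) | (48<<12) | (58<<6) | 11
      = 0x8C0000 | 0x030000 | 0x000E80 | 0x00000B
      = 0x8F0E8B
Bytes: (v>>16)&0xFF=8F, (v>>8)&0xFF=0E, v&0xFF=8B

Answer: 0x8F0E8B 8F 0E 8B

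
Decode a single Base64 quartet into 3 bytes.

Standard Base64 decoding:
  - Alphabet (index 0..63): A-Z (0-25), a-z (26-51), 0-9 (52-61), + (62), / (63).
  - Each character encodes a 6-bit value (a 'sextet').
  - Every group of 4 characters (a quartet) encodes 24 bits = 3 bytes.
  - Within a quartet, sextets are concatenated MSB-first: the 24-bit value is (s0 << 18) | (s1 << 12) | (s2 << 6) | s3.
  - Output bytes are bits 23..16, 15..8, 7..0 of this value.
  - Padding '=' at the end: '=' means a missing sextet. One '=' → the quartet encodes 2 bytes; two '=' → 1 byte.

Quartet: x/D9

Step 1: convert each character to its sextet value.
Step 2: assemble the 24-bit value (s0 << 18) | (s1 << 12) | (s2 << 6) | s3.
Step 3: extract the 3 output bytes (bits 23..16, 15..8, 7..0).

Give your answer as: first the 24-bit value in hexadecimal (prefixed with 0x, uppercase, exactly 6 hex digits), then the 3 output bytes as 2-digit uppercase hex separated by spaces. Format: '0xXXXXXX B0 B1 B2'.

Answer: 0xC7F0FD C7 F0 FD

Derivation:
Sextets: x=49, /=63, D=3, 9=61
24-bit: (49<<18) | (63<<12) | (3<<6) | 61
      = 0xC40000 | 0x03F000 | 0x0000C0 | 0x00003D
      = 0xC7F0FD
Bytes: (v>>16)&0xFF=C7, (v>>8)&0xFF=F0, v&0xFF=FD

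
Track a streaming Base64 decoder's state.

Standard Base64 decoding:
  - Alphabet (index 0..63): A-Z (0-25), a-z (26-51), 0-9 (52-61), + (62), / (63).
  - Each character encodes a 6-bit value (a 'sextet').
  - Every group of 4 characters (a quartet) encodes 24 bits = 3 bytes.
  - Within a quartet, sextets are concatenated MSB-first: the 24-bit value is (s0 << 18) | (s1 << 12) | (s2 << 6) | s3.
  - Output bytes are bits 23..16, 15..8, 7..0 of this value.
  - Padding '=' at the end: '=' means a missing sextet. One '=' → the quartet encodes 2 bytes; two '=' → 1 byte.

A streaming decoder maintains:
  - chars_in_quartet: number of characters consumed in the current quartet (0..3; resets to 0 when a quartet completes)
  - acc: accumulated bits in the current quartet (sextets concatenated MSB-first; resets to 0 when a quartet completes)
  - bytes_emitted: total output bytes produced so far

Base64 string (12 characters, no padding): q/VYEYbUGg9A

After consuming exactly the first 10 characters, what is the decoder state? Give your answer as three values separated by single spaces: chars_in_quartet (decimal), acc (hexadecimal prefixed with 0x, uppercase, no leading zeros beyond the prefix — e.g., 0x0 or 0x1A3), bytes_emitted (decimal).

Answer: 2 0x1A0 6

Derivation:
After char 0 ('q'=42): chars_in_quartet=1 acc=0x2A bytes_emitted=0
After char 1 ('/'=63): chars_in_quartet=2 acc=0xABF bytes_emitted=0
After char 2 ('V'=21): chars_in_quartet=3 acc=0x2AFD5 bytes_emitted=0
After char 3 ('Y'=24): chars_in_quartet=4 acc=0xABF558 -> emit AB F5 58, reset; bytes_emitted=3
After char 4 ('E'=4): chars_in_quartet=1 acc=0x4 bytes_emitted=3
After char 5 ('Y'=24): chars_in_quartet=2 acc=0x118 bytes_emitted=3
After char 6 ('b'=27): chars_in_quartet=3 acc=0x461B bytes_emitted=3
After char 7 ('U'=20): chars_in_quartet=4 acc=0x1186D4 -> emit 11 86 D4, reset; bytes_emitted=6
After char 8 ('G'=6): chars_in_quartet=1 acc=0x6 bytes_emitted=6
After char 9 ('g'=32): chars_in_quartet=2 acc=0x1A0 bytes_emitted=6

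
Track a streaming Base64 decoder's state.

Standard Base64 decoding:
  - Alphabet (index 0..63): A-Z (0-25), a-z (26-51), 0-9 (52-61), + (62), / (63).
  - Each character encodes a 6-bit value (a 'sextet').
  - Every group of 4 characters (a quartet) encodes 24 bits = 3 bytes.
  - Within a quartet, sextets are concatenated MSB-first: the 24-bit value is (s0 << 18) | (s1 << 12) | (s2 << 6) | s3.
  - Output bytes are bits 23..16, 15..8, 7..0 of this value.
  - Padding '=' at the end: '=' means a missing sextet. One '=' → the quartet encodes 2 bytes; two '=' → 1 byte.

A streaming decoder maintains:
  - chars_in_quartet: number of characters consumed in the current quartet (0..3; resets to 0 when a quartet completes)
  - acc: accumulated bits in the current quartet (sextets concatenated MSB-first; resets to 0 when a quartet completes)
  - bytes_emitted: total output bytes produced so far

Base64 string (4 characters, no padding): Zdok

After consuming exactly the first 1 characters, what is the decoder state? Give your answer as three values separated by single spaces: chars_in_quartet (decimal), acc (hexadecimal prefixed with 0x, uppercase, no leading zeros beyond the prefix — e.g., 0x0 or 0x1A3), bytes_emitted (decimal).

After char 0 ('Z'=25): chars_in_quartet=1 acc=0x19 bytes_emitted=0

Answer: 1 0x19 0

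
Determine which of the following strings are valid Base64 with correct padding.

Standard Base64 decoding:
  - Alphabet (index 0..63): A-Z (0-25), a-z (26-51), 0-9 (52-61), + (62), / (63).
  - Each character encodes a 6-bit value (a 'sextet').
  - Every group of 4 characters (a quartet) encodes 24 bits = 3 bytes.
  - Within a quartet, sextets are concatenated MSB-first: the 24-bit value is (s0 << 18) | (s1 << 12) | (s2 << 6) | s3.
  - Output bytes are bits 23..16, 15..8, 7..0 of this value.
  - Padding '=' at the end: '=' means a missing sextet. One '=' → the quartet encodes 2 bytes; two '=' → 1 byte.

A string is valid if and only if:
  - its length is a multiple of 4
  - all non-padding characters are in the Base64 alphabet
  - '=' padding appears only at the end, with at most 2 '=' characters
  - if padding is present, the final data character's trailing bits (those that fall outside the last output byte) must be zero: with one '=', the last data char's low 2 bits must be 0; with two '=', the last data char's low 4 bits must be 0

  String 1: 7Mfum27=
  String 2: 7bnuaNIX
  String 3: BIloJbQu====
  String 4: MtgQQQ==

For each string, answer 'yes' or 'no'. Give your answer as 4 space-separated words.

String 1: '7Mfum27=' → invalid (bad trailing bits)
String 2: '7bnuaNIX' → valid
String 3: 'BIloJbQu====' → invalid (4 pad chars (max 2))
String 4: 'MtgQQQ==' → valid

Answer: no yes no yes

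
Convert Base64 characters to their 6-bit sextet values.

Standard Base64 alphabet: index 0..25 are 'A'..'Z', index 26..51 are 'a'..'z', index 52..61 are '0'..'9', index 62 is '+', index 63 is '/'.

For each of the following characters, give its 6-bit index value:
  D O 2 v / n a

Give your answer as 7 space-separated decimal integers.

'D': A..Z range, ord('D') − ord('A') = 3
'O': A..Z range, ord('O') − ord('A') = 14
'2': 0..9 range, 52 + ord('2') − ord('0') = 54
'v': a..z range, 26 + ord('v') − ord('a') = 47
'/': index 63
'n': a..z range, 26 + ord('n') − ord('a') = 39
'a': a..z range, 26 + ord('a') − ord('a') = 26

Answer: 3 14 54 47 63 39 26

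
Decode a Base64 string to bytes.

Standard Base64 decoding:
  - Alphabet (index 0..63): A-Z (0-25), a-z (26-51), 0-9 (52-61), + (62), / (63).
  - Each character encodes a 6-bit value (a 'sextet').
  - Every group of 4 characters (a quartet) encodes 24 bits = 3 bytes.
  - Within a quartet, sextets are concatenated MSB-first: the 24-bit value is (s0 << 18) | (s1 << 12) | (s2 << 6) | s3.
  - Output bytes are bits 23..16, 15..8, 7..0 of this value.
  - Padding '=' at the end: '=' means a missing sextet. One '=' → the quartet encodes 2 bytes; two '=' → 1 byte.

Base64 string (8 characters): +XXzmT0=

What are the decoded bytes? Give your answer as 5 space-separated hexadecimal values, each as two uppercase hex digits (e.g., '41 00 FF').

Answer: F9 75 F3 99 3D

Derivation:
After char 0 ('+'=62): chars_in_quartet=1 acc=0x3E bytes_emitted=0
After char 1 ('X'=23): chars_in_quartet=2 acc=0xF97 bytes_emitted=0
After char 2 ('X'=23): chars_in_quartet=3 acc=0x3E5D7 bytes_emitted=0
After char 3 ('z'=51): chars_in_quartet=4 acc=0xF975F3 -> emit F9 75 F3, reset; bytes_emitted=3
After char 4 ('m'=38): chars_in_quartet=1 acc=0x26 bytes_emitted=3
After char 5 ('T'=19): chars_in_quartet=2 acc=0x993 bytes_emitted=3
After char 6 ('0'=52): chars_in_quartet=3 acc=0x264F4 bytes_emitted=3
Padding '=': partial quartet acc=0x264F4 -> emit 99 3D; bytes_emitted=5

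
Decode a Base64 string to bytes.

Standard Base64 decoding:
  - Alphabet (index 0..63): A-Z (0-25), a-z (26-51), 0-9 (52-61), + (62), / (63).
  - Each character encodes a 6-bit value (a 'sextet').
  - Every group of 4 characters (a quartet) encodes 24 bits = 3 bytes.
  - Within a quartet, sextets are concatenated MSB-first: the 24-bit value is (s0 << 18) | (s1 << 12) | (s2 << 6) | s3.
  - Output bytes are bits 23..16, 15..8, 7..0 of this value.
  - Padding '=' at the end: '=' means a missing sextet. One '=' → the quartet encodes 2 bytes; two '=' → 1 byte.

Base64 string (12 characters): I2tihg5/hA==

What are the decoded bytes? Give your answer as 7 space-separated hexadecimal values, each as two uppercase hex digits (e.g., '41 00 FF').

After char 0 ('I'=8): chars_in_quartet=1 acc=0x8 bytes_emitted=0
After char 1 ('2'=54): chars_in_quartet=2 acc=0x236 bytes_emitted=0
After char 2 ('t'=45): chars_in_quartet=3 acc=0x8DAD bytes_emitted=0
After char 3 ('i'=34): chars_in_quartet=4 acc=0x236B62 -> emit 23 6B 62, reset; bytes_emitted=3
After char 4 ('h'=33): chars_in_quartet=1 acc=0x21 bytes_emitted=3
After char 5 ('g'=32): chars_in_quartet=2 acc=0x860 bytes_emitted=3
After char 6 ('5'=57): chars_in_quartet=3 acc=0x21839 bytes_emitted=3
After char 7 ('/'=63): chars_in_quartet=4 acc=0x860E7F -> emit 86 0E 7F, reset; bytes_emitted=6
After char 8 ('h'=33): chars_in_quartet=1 acc=0x21 bytes_emitted=6
After char 9 ('A'=0): chars_in_quartet=2 acc=0x840 bytes_emitted=6
Padding '==': partial quartet acc=0x840 -> emit 84; bytes_emitted=7

Answer: 23 6B 62 86 0E 7F 84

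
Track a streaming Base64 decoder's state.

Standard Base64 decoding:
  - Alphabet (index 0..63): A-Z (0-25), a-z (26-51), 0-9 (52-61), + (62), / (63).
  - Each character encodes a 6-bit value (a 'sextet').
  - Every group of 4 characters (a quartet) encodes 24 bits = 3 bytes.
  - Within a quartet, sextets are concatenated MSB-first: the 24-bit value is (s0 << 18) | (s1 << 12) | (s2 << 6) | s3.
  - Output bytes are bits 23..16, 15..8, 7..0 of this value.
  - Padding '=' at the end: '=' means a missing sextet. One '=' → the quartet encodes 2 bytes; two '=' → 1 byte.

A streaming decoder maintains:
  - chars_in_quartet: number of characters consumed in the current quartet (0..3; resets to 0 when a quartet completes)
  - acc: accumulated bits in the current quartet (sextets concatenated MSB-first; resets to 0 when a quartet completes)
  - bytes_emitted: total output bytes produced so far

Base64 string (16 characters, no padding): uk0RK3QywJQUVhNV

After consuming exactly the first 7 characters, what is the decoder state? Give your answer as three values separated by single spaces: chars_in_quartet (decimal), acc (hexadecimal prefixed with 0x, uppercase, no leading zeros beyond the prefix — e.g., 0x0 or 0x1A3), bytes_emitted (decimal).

Answer: 3 0xADD0 3

Derivation:
After char 0 ('u'=46): chars_in_quartet=1 acc=0x2E bytes_emitted=0
After char 1 ('k'=36): chars_in_quartet=2 acc=0xBA4 bytes_emitted=0
After char 2 ('0'=52): chars_in_quartet=3 acc=0x2E934 bytes_emitted=0
After char 3 ('R'=17): chars_in_quartet=4 acc=0xBA4D11 -> emit BA 4D 11, reset; bytes_emitted=3
After char 4 ('K'=10): chars_in_quartet=1 acc=0xA bytes_emitted=3
After char 5 ('3'=55): chars_in_quartet=2 acc=0x2B7 bytes_emitted=3
After char 6 ('Q'=16): chars_in_quartet=3 acc=0xADD0 bytes_emitted=3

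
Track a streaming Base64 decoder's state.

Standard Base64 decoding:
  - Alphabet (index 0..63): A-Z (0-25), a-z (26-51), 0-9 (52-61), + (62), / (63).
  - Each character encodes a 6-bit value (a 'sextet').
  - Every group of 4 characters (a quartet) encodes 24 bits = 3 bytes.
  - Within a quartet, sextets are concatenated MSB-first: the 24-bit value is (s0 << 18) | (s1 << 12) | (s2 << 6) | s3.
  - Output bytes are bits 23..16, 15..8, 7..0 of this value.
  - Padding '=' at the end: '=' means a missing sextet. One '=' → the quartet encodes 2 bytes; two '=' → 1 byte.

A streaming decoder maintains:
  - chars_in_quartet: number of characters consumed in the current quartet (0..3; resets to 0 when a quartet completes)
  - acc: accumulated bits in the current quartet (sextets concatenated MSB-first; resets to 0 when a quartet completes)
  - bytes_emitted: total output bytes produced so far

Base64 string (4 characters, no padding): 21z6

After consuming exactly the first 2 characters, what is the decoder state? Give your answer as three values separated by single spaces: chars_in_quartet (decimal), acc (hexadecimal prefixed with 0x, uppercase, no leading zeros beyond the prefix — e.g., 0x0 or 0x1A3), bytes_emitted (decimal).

After char 0 ('2'=54): chars_in_quartet=1 acc=0x36 bytes_emitted=0
After char 1 ('1'=53): chars_in_quartet=2 acc=0xDB5 bytes_emitted=0

Answer: 2 0xDB5 0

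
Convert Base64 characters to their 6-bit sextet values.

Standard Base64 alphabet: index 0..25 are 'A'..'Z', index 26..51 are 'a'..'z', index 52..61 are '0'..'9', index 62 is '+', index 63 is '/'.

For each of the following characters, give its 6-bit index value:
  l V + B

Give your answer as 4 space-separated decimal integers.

Answer: 37 21 62 1

Derivation:
'l': a..z range, 26 + ord('l') − ord('a') = 37
'V': A..Z range, ord('V') − ord('A') = 21
'+': index 62
'B': A..Z range, ord('B') − ord('A') = 1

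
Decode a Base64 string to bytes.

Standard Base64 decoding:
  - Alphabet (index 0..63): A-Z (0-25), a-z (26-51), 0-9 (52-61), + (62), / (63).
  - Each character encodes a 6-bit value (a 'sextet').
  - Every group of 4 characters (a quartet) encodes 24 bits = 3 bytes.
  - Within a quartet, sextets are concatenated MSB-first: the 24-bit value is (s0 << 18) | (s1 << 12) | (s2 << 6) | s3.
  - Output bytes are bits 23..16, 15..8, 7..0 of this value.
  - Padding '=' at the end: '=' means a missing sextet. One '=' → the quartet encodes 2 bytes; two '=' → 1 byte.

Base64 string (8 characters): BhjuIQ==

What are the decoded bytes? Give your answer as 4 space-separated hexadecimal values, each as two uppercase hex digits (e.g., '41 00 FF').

Answer: 06 18 EE 21

Derivation:
After char 0 ('B'=1): chars_in_quartet=1 acc=0x1 bytes_emitted=0
After char 1 ('h'=33): chars_in_quartet=2 acc=0x61 bytes_emitted=0
After char 2 ('j'=35): chars_in_quartet=3 acc=0x1863 bytes_emitted=0
After char 3 ('u'=46): chars_in_quartet=4 acc=0x618EE -> emit 06 18 EE, reset; bytes_emitted=3
After char 4 ('I'=8): chars_in_quartet=1 acc=0x8 bytes_emitted=3
After char 5 ('Q'=16): chars_in_quartet=2 acc=0x210 bytes_emitted=3
Padding '==': partial quartet acc=0x210 -> emit 21; bytes_emitted=4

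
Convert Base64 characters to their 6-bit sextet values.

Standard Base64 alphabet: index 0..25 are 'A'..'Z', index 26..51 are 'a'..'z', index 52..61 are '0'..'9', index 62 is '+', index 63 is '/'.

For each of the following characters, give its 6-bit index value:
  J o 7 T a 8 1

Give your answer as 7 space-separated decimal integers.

Answer: 9 40 59 19 26 60 53

Derivation:
'J': A..Z range, ord('J') − ord('A') = 9
'o': a..z range, 26 + ord('o') − ord('a') = 40
'7': 0..9 range, 52 + ord('7') − ord('0') = 59
'T': A..Z range, ord('T') − ord('A') = 19
'a': a..z range, 26 + ord('a') − ord('a') = 26
'8': 0..9 range, 52 + ord('8') − ord('0') = 60
'1': 0..9 range, 52 + ord('1') − ord('0') = 53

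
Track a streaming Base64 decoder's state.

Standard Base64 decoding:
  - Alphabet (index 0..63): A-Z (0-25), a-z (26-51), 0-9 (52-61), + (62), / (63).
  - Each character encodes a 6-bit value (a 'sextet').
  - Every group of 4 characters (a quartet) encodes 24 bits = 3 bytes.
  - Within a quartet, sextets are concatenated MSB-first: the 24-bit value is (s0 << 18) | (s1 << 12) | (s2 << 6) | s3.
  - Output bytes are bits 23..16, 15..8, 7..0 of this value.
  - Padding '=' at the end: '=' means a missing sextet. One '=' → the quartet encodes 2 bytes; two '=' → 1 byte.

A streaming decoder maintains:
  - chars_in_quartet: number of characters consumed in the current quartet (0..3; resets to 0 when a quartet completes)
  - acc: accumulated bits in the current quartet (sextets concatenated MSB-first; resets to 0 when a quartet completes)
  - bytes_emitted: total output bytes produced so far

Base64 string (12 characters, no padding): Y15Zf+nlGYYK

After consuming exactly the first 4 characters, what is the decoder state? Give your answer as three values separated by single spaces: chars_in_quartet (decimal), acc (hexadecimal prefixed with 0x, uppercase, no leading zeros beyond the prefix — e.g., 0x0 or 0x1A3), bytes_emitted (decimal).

After char 0 ('Y'=24): chars_in_quartet=1 acc=0x18 bytes_emitted=0
After char 1 ('1'=53): chars_in_quartet=2 acc=0x635 bytes_emitted=0
After char 2 ('5'=57): chars_in_quartet=3 acc=0x18D79 bytes_emitted=0
After char 3 ('Z'=25): chars_in_quartet=4 acc=0x635E59 -> emit 63 5E 59, reset; bytes_emitted=3

Answer: 0 0x0 3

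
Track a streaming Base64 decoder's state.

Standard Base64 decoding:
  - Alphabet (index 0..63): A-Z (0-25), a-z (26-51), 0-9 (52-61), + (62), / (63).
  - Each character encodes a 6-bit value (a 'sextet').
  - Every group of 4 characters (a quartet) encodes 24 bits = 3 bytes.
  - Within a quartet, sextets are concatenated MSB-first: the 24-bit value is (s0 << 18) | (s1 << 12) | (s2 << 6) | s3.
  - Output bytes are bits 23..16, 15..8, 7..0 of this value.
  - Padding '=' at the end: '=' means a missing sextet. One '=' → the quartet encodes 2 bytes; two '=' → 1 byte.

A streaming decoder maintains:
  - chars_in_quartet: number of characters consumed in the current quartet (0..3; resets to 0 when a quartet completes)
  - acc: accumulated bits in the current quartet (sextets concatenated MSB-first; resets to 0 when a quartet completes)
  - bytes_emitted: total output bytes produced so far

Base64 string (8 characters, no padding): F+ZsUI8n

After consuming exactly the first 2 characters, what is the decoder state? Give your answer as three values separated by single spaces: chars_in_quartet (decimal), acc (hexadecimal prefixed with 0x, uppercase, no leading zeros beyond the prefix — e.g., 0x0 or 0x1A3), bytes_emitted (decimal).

Answer: 2 0x17E 0

Derivation:
After char 0 ('F'=5): chars_in_quartet=1 acc=0x5 bytes_emitted=0
After char 1 ('+'=62): chars_in_quartet=2 acc=0x17E bytes_emitted=0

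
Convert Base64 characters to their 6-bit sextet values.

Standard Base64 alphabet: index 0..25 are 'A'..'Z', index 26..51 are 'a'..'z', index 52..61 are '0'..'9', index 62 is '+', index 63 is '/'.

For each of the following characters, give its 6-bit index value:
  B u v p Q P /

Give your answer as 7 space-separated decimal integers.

Answer: 1 46 47 41 16 15 63

Derivation:
'B': A..Z range, ord('B') − ord('A') = 1
'u': a..z range, 26 + ord('u') − ord('a') = 46
'v': a..z range, 26 + ord('v') − ord('a') = 47
'p': a..z range, 26 + ord('p') − ord('a') = 41
'Q': A..Z range, ord('Q') − ord('A') = 16
'P': A..Z range, ord('P') − ord('A') = 15
'/': index 63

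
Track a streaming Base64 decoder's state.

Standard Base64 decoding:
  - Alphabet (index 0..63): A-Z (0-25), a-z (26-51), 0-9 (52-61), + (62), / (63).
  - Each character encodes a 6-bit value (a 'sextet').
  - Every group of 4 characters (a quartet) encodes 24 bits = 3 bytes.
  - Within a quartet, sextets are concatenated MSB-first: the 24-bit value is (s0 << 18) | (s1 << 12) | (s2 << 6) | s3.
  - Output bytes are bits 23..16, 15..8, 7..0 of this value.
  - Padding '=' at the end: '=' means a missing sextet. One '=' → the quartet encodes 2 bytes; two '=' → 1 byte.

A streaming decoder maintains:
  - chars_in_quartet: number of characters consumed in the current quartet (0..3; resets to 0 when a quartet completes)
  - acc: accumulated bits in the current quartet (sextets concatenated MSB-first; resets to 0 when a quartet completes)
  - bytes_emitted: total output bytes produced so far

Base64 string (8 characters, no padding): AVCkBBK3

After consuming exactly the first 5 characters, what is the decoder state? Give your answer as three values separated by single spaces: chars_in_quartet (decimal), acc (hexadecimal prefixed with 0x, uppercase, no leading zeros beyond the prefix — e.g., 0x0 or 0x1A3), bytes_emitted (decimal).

Answer: 1 0x1 3

Derivation:
After char 0 ('A'=0): chars_in_quartet=1 acc=0x0 bytes_emitted=0
After char 1 ('V'=21): chars_in_quartet=2 acc=0x15 bytes_emitted=0
After char 2 ('C'=2): chars_in_quartet=3 acc=0x542 bytes_emitted=0
After char 3 ('k'=36): chars_in_quartet=4 acc=0x150A4 -> emit 01 50 A4, reset; bytes_emitted=3
After char 4 ('B'=1): chars_in_quartet=1 acc=0x1 bytes_emitted=3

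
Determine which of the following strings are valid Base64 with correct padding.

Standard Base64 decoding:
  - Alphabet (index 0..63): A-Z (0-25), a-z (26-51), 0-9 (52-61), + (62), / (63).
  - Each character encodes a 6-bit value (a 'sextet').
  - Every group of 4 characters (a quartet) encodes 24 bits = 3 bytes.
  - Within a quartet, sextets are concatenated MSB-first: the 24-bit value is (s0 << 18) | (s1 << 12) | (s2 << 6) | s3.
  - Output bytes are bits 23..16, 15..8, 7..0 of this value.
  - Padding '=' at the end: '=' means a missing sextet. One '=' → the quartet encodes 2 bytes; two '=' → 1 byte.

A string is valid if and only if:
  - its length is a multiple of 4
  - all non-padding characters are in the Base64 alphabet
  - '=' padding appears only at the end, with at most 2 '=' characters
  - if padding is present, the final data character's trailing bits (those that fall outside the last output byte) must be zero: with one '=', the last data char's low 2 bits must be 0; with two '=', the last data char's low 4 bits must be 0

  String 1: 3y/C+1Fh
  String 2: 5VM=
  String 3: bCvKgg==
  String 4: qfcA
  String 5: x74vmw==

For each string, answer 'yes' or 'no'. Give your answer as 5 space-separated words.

Answer: yes yes yes yes yes

Derivation:
String 1: '3y/C+1Fh' → valid
String 2: '5VM=' → valid
String 3: 'bCvKgg==' → valid
String 4: 'qfcA' → valid
String 5: 'x74vmw==' → valid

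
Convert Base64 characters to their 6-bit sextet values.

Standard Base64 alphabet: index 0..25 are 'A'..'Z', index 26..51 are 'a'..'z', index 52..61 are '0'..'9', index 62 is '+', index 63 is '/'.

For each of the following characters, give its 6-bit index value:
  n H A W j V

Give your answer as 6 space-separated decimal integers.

'n': a..z range, 26 + ord('n') − ord('a') = 39
'H': A..Z range, ord('H') − ord('A') = 7
'A': A..Z range, ord('A') − ord('A') = 0
'W': A..Z range, ord('W') − ord('A') = 22
'j': a..z range, 26 + ord('j') − ord('a') = 35
'V': A..Z range, ord('V') − ord('A') = 21

Answer: 39 7 0 22 35 21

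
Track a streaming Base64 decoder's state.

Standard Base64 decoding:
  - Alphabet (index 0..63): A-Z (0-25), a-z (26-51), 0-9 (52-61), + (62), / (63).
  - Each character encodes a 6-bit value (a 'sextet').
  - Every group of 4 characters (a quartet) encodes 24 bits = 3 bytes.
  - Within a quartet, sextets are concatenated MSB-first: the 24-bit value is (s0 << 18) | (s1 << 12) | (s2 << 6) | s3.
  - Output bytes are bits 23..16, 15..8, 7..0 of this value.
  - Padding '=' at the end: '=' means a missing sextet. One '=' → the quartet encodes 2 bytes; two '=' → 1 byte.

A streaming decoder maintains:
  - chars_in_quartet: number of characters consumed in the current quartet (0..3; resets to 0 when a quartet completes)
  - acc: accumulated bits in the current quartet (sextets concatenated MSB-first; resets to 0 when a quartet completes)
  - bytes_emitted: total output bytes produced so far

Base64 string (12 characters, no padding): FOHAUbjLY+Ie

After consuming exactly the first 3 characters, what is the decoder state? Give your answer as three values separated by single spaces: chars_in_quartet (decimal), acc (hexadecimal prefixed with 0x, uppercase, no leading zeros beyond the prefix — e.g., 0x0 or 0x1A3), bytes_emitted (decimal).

After char 0 ('F'=5): chars_in_quartet=1 acc=0x5 bytes_emitted=0
After char 1 ('O'=14): chars_in_quartet=2 acc=0x14E bytes_emitted=0
After char 2 ('H'=7): chars_in_quartet=3 acc=0x5387 bytes_emitted=0

Answer: 3 0x5387 0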